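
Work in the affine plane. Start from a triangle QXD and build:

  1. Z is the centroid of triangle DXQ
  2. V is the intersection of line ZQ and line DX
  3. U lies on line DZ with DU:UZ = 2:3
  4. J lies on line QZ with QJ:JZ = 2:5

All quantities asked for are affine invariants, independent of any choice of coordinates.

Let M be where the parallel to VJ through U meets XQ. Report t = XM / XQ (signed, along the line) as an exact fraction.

t = 8/5

Set Q = (0, 0), X = (1, 0), D = (0, 1); any affine frame gives the same invariant.
1. Z is the centroid of triangle DXQ ⇒ Z = (1/3, 1/3)
2. V is the intersection of line ZQ and line DX ⇒ V = (1/2, 1/2)
3. U lies on line DZ with DU:UZ = 2:3 ⇒ U = (2/15, 11/15)
4. J lies on line QZ with QJ:JZ = 2:5 ⇒ J = (2/21, 2/21)
through U parallel to VJ: direction (-17/42, -17/42); meets XQ at M = (-3/5, 0)
M = X + t·(Q−X) with t = 8/5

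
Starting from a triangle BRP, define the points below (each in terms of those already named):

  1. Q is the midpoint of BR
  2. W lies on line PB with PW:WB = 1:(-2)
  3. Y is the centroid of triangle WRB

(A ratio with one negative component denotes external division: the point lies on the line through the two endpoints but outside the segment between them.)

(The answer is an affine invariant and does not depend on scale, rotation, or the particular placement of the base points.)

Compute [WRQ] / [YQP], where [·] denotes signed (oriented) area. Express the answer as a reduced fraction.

[WRQ]:[YQP] = 6

Assign B = (0, 0), R = (1, 0), P = (0, 1) — the answer is frame-independent, so this choice is without loss of generality.
1. Q is the midpoint of BR ⇒ Q = (1/2, 0)
2. W lies on line PB with PW:WB = 1:(-2) ⇒ W = (0, 2)
3. Y is the centroid of triangle WRB ⇒ Y = (1/3, 2/3)
2·[WRQ] = -1, 2·[YQP] = -1/6
[WRQ]:[YQP] = -1:-1/6 = 6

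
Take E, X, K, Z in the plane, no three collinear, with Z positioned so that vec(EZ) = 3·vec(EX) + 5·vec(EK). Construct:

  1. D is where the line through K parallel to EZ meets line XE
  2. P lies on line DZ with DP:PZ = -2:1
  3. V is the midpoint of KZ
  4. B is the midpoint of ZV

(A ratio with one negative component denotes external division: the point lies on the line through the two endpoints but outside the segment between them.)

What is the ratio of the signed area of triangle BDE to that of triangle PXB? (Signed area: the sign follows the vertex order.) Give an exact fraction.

[BDE]:[PXB] = -8/33

Choose coordinates E = (0, 0), X = (1, 0), K = (0, 1), Z = (3, 5).
1. D is where the line through K parallel to EZ meets line XE ⇒ D = (-3/5, 0)
2. P lies on line DZ with DP:PZ = -2:1 ⇒ P = (33/5, 10)
3. V is the midpoint of KZ ⇒ V = (3/2, 3)
4. B is the midpoint of ZV ⇒ B = (9/4, 4)
2·[BDE] = 12/5, 2·[PXB] = -99/10
[BDE]:[PXB] = 12/5:-99/10 = -8/33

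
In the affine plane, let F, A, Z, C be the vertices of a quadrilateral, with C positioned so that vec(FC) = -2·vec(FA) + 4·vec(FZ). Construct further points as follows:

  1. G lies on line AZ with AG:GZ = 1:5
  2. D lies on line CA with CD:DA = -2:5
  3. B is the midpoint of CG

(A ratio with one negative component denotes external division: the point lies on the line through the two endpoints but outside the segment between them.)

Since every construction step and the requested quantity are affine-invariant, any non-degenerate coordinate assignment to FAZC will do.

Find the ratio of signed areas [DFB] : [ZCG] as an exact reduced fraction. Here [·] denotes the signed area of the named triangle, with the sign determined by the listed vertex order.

Set F = (0, 0), A = (1, 0), Z = (0, 1), C = (-2, 4); any affine frame gives the same invariant.
1. G lies on line AZ with AG:GZ = 1:5 ⇒ G = (5/6, 1/6)
2. D lies on line CA with CD:DA = -2:5 ⇒ D = (-4, 20/3)
3. B is the midpoint of CG ⇒ B = (-7/12, 25/12)
2·[DFB] = 40/9, 2·[ZCG] = -5/6
[DFB]:[ZCG] = 40/9:-5/6 = -16/3

[DFB]:[ZCG] = -16/3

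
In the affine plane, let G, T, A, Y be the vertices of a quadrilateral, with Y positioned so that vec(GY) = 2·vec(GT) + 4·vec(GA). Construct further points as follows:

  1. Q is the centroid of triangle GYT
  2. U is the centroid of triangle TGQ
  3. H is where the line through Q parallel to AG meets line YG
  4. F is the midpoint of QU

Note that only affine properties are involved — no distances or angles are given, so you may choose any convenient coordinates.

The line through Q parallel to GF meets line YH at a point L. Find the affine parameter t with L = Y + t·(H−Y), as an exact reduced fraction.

t = 12/7

Choose coordinates G = (0, 0), T = (1, 0), A = (0, 1), Y = (2, 4).
1. Q is the centroid of triangle GYT ⇒ Q = (1, 4/3)
2. U is the centroid of triangle TGQ ⇒ U = (2/3, 4/9)
3. H is where the line through Q parallel to AG meets line YG ⇒ H = (1, 2)
4. F is the midpoint of QU ⇒ F = (5/6, 8/9)
through Q parallel to GF: direction (5/6, 8/9); meets YH at L = (2/7, 4/7)
L = Y + t·(H−Y) with t = 12/7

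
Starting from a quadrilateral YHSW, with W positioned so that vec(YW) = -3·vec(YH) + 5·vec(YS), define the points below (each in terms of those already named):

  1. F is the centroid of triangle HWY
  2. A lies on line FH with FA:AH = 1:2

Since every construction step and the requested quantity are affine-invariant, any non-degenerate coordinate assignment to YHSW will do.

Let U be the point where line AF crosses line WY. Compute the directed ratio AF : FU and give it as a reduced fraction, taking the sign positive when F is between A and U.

AF:FU = 2/3

Choose coordinates Y = (0, 0), H = (1, 0), S = (0, 1), W = (-3, 5).
1. F is the centroid of triangle HWY ⇒ F = (-2/3, 5/3)
2. A lies on line FH with FA:AH = 1:2 ⇒ A = (-1/9, 10/9)
line AF meets WY at U = (-3/2, 5/2)
F = A + t·(U−A) with t = 2/5, so AF:FU = 2/5:3/5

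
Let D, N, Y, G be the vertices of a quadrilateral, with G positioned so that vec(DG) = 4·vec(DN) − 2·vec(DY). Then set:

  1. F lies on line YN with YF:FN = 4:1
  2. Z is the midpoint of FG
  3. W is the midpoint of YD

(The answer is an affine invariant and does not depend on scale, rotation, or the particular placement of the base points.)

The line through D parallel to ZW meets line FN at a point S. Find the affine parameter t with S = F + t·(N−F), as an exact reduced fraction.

t = 8

Work in coordinates with D = (0, 0), N = (1, 0), Y = (0, 1), G = (4, -2).
1. F lies on line YN with YF:FN = 4:1 ⇒ F = (4/5, 1/5)
2. Z is the midpoint of FG ⇒ Z = (12/5, -9/10)
3. W is the midpoint of YD ⇒ W = (0, 1/2)
through D parallel to ZW: direction (-12/5, 7/5); meets FN at S = (12/5, -7/5)
S = F + t·(N−F) with t = 8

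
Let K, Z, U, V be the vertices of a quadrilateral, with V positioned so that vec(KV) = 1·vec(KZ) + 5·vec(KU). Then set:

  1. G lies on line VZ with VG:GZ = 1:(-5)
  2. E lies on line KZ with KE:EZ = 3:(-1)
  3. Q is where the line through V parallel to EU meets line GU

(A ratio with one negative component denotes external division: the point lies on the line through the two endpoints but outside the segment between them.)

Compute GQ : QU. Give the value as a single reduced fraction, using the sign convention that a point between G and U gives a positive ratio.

GQ:QU = 15/56

Set K = (0, 0), Z = (1, 0), U = (0, 1), V = (1, 5); any affine frame gives the same invariant.
1. G lies on line VZ with VG:GZ = 1:(-5) ⇒ G = (1, 25/4)
2. E lies on line KZ with KE:EZ = 3:(-1) ⇒ E = (3/2, 0)
3. Q is where the line through V parallel to EU meets line GU ⇒ Q = (56/71, 365/71)
Q = G + t·(U−G) with t = 15/71, so GQ:QU = t:(1−t) = 15/71:56/71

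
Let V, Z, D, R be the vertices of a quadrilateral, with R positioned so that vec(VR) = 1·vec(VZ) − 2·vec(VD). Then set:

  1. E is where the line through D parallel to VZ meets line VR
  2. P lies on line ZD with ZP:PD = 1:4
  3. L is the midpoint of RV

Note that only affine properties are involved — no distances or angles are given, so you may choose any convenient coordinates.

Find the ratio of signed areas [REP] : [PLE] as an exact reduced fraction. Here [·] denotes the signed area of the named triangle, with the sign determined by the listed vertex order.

Choose coordinates V = (0, 0), Z = (1, 0), D = (0, 1), R = (1, -2).
1. E is where the line through D parallel to VZ meets line VR ⇒ E = (-1/2, 1)
2. P lies on line ZD with ZP:PD = 1:4 ⇒ P = (4/5, 1/5)
3. L is the midpoint of RV ⇒ L = (1/2, -1)
2·[REP] = -27/10, 2·[PLE] = -9/5
[REP]:[PLE] = -27/10:-9/5 = 3/2

[REP]:[PLE] = 3/2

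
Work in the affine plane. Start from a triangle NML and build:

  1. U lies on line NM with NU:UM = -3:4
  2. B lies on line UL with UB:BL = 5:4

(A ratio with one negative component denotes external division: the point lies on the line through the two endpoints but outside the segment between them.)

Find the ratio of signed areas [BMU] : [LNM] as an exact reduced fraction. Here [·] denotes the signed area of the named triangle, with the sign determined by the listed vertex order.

[BMU]:[LNM] = -20/9

Choose coordinates N = (0, 0), M = (1, 0), L = (0, 1).
1. U lies on line NM with NU:UM = -3:4 ⇒ U = (-3, 0)
2. B lies on line UL with UB:BL = 5:4 ⇒ B = (-4/3, 5/9)
2·[BMU] = -20/9, 2·[LNM] = 1
[BMU]:[LNM] = -20/9:1 = -20/9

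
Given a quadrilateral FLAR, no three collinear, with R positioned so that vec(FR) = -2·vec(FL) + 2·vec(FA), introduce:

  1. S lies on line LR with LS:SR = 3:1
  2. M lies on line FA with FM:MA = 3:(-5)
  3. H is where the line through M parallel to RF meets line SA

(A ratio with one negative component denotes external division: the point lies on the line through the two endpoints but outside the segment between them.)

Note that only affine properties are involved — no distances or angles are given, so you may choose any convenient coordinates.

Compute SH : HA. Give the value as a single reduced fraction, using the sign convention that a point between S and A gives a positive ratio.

SH:HA = -7/10

Work in coordinates with F = (0, 0), L = (1, 0), A = (0, 1), R = (-2, 2).
1. S lies on line LR with LS:SR = 3:1 ⇒ S = (-5/4, 3/2)
2. M lies on line FA with FM:MA = 3:(-5) ⇒ M = (0, -3/2)
3. H is where the line through M parallel to RF meets line SA ⇒ H = (-25/6, 8/3)
H = S + t·(A−S) with t = -7/3, so SH:HA = t:(1−t) = -7/3:10/3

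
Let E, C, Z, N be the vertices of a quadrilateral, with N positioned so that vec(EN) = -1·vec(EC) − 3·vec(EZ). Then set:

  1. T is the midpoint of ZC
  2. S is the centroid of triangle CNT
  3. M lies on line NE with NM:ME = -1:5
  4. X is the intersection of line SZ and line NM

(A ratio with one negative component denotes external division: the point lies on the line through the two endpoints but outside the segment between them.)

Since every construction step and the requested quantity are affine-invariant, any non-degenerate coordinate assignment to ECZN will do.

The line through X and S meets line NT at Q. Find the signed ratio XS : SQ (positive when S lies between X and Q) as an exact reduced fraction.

Work in coordinates with E = (0, 0), C = (1, 0), Z = (0, 1), N = (-1, -3).
1. T is the midpoint of ZC ⇒ T = (1/2, 1/2)
2. S is the centroid of triangle CNT ⇒ S = (1/6, -5/6)
3. M lies on line NE with NM:ME = -1:5 ⇒ M = (-5/4, -15/4)
4. X is the intersection of line SZ and line NM ⇒ X = (1/14, 3/14)
line XS meets NT at Q = (1/8, -3/8)
S = X + t·(Q−X) with t = 16/9, so XS:SQ = 16/9:-7/9

XS:SQ = -16/7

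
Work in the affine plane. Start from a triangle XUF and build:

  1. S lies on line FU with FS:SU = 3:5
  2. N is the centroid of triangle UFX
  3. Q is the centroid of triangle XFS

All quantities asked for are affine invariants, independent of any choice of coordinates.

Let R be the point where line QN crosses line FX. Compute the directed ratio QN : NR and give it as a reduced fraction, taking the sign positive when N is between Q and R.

Choose coordinates X = (0, 0), U = (1, 0), F = (0, 1).
1. S lies on line FU with FS:SU = 3:5 ⇒ S = (3/8, 5/8)
2. N is the centroid of triangle UFX ⇒ N = (1/3, 1/3)
3. Q is the centroid of triangle XFS ⇒ Q = (1/8, 13/24)
line QN meets FX at R = (0, 2/3)
N = Q + t·(R−Q) with t = -5/3, so QN:NR = -5/3:8/3

QN:NR = -5/8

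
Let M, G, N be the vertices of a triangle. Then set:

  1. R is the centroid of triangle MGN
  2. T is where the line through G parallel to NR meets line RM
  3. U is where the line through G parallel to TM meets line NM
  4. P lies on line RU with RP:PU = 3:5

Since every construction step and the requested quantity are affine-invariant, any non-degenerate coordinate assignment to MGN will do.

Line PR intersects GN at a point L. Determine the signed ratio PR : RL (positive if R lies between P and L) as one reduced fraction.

PR:RL = 15/8

Set M = (0, 0), G = (1, 0), N = (0, 1); any affine frame gives the same invariant.
1. R is the centroid of triangle MGN ⇒ R = (1/3, 1/3)
2. T is where the line through G parallel to NR meets line RM ⇒ T = (2/3, 2/3)
3. U is where the line through G parallel to TM meets line NM ⇒ U = (0, -1)
4. P lies on line RU with RP:PU = 3:5 ⇒ P = (5/24, -1/6)
line PR meets GN at L = (2/5, 3/5)
R = P + t·(L−P) with t = 15/23, so PR:RL = 15/23:8/23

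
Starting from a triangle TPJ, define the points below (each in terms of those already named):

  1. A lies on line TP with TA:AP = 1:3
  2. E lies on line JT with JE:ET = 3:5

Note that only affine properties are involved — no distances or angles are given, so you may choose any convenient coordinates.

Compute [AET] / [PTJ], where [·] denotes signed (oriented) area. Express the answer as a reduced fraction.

[AET]:[PTJ] = -5/32

Choose coordinates T = (0, 0), P = (1, 0), J = (0, 1).
1. A lies on line TP with TA:AP = 1:3 ⇒ A = (1/4, 0)
2. E lies on line JT with JE:ET = 3:5 ⇒ E = (0, 5/8)
2·[AET] = 5/32, 2·[PTJ] = -1
[AET]:[PTJ] = 5/32:-1 = -5/32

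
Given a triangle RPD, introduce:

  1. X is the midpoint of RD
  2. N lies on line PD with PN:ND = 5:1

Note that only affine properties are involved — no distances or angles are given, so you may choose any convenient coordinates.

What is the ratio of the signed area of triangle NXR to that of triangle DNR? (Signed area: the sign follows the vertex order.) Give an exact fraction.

[NXR]:[DNR] = -1/2

Choose coordinates R = (0, 0), P = (1, 0), D = (0, 1).
1. X is the midpoint of RD ⇒ X = (0, 1/2)
2. N lies on line PD with PN:ND = 5:1 ⇒ N = (1/6, 5/6)
2·[NXR] = 1/12, 2·[DNR] = -1/6
[NXR]:[DNR] = 1/12:-1/6 = -1/2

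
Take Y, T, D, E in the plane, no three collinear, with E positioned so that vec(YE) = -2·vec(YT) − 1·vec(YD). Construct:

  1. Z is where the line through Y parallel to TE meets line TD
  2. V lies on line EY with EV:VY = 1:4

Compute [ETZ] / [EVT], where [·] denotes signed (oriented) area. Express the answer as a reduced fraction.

Set Y = (0, 0), T = (1, 0), D = (0, 1), E = (-2, -1); any affine frame gives the same invariant.
1. Z is where the line through Y parallel to TE meets line TD ⇒ Z = (3/4, 1/4)
2. V lies on line EY with EV:VY = 1:4 ⇒ V = (-8/5, -4/5)
2·[ETZ] = 1, 2·[EVT] = -1/5
[ETZ]:[EVT] = 1:-1/5 = -5

[ETZ]:[EVT] = -5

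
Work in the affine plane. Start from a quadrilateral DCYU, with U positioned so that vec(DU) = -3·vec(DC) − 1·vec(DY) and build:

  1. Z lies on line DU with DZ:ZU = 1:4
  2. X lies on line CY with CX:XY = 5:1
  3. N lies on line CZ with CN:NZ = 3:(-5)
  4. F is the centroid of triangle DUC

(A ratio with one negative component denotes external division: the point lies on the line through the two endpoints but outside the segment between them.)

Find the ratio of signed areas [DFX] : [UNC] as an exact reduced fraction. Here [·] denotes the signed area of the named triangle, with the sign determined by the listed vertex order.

Choose coordinates D = (0, 0), C = (1, 0), Y = (0, 1), U = (-3, -1).
1. Z lies on line DU with DZ:ZU = 1:4 ⇒ Z = (-3/5, -1/5)
2. X lies on line CY with CX:XY = 5:1 ⇒ X = (1/6, 5/6)
3. N lies on line CZ with CN:NZ = 3:(-5) ⇒ N = (17/5, 3/10)
4. F is the centroid of triangle DUC ⇒ F = (-2/3, -1/3)
2·[DFX] = -1/2, 2·[UNC] = 6/5
[DFX]:[UNC] = -1/2:6/5 = -5/12

[DFX]:[UNC] = -5/12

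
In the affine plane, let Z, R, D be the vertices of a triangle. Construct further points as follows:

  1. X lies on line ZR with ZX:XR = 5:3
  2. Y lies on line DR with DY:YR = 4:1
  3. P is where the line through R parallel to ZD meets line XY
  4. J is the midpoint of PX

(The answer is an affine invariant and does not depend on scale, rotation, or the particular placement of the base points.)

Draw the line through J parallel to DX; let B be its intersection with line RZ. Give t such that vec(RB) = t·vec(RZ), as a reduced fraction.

t = 3/56

Assign Z = (0, 0), R = (1, 0), D = (0, 1) — the answer is frame-independent, so this choice is without loss of generality.
1. X lies on line ZR with ZX:XR = 5:3 ⇒ X = (5/8, 0)
2. Y lies on line DR with DY:YR = 4:1 ⇒ Y = (4/5, 1/5)
3. P is where the line through R parallel to ZD meets line XY ⇒ P = (1, 3/7)
4. J is the midpoint of PX ⇒ J = (13/16, 3/14)
through J parallel to DX: direction (5/8, -1); meets RZ at B = (53/56, 0)
B = R + t·(Z−R) with t = 3/56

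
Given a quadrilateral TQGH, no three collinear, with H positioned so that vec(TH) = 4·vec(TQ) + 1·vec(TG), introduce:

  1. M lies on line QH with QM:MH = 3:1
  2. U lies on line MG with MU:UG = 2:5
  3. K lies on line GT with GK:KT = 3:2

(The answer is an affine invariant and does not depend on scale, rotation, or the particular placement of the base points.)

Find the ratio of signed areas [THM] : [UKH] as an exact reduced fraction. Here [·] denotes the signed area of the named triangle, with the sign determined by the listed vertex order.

Set T = (0, 0), Q = (1, 0), G = (0, 1), H = (4, 1); any affine frame gives the same invariant.
1. M lies on line QH with QM:MH = 3:1 ⇒ M = (13/4, 3/4)
2. U lies on line MG with MU:UG = 2:5 ⇒ U = (65/28, 23/28)
3. K lies on line GT with GK:KT = 3:2 ⇒ K = (0, 2/5)
2·[THM] = -1/4, 2·[UKH] = 41/140
[THM]:[UKH] = -1/4:41/140 = -35/41

[THM]:[UKH] = -35/41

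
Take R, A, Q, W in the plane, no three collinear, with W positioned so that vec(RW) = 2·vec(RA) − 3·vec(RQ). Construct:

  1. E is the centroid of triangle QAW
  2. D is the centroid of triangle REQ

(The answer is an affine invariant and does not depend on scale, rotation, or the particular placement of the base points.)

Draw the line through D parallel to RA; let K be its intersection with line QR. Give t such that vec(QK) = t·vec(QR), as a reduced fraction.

t = 8/9

Work in coordinates with R = (0, 0), A = (1, 0), Q = (0, 1), W = (2, -3).
1. E is the centroid of triangle QAW ⇒ E = (1, -2/3)
2. D is the centroid of triangle REQ ⇒ D = (1/3, 1/9)
through D parallel to RA: direction (1, 0); meets QR at K = (0, 1/9)
K = Q + t·(R−Q) with t = 8/9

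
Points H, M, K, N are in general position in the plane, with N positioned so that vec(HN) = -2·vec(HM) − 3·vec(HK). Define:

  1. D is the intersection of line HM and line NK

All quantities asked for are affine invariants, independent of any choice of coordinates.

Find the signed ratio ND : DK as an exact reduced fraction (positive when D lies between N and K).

ND:DK = 3

Work in coordinates with H = (0, 0), M = (1, 0), K = (0, 1), N = (-2, -3).
1. D is the intersection of line HM and line NK ⇒ D = (-1/2, 0)
D = N + t·(K−N) with t = 3/4, so ND:DK = t:(1−t) = 3/4:1/4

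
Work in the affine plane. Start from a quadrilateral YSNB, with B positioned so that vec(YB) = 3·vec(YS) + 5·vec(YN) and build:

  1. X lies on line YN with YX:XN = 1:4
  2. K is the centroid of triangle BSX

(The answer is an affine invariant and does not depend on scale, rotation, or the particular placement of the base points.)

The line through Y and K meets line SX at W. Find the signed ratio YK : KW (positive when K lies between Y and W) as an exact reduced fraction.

Set Y = (0, 0), S = (1, 0), N = (0, 1), B = (3, 5); any affine frame gives the same invariant.
1. X lies on line YN with YX:XN = 1:4 ⇒ X = (0, 1/5)
2. K is the centroid of triangle BSX ⇒ K = (4/3, 26/15)
line YK meets SX at W = (2/15, 13/75)
K = Y + t·(W−Y) with t = 10, so YK:KW = 10:-9

YK:KW = -10/9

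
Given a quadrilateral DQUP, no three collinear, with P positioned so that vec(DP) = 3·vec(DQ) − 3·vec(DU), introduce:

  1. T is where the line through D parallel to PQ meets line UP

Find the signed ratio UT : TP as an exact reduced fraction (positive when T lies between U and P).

UT:TP = -2/3

Set D = (0, 0), Q = (1, 0), U = (0, 1), P = (3, -3); any affine frame gives the same invariant.
1. T is where the line through D parallel to PQ meets line UP ⇒ T = (-6, 9)
T = U + t·(P−U) with t = -2, so UT:TP = t:(1−t) = -2:3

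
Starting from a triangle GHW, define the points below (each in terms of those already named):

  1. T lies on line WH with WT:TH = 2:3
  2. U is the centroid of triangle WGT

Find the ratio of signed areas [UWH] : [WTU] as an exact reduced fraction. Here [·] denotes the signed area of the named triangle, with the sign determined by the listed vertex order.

Choose coordinates G = (0, 0), H = (1, 0), W = (0, 1).
1. T lies on line WH with WT:TH = 2:3 ⇒ T = (2/5, 3/5)
2. U is the centroid of triangle WGT ⇒ U = (2/15, 8/15)
2·[UWH] = -1/3, 2·[WTU] = -2/15
[UWH]:[WTU] = -1/3:-2/15 = 5/2

[UWH]:[WTU] = 5/2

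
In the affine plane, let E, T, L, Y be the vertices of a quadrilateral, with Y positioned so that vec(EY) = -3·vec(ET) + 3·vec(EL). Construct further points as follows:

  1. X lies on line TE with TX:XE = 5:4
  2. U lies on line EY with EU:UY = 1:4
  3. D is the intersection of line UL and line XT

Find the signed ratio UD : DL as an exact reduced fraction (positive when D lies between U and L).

UD:DL = -3/5

Assign E = (0, 0), T = (1, 0), L = (0, 1), Y = (-3, 3) — the answer is frame-independent, so this choice is without loss of generality.
1. X lies on line TE with TX:XE = 5:4 ⇒ X = (4/9, 0)
2. U lies on line EY with EU:UY = 1:4 ⇒ U = (-3/5, 3/5)
3. D is the intersection of line UL and line XT ⇒ D = (-3/2, 0)
D = U + t·(L−U) with t = -3/2, so UD:DL = t:(1−t) = -3/2:5/2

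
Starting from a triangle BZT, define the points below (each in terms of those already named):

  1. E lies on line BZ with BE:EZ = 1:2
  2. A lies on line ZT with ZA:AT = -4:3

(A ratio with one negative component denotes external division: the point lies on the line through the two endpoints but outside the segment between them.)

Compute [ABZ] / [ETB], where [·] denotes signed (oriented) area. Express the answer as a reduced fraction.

[ABZ]:[ETB] = 12

Assign B = (0, 0), Z = (1, 0), T = (0, 1) — the answer is frame-independent, so this choice is without loss of generality.
1. E lies on line BZ with BE:EZ = 1:2 ⇒ E = (1/3, 0)
2. A lies on line ZT with ZA:AT = -4:3 ⇒ A = (-3, 4)
2·[ABZ] = 4, 2·[ETB] = 1/3
[ABZ]:[ETB] = 4:1/3 = 12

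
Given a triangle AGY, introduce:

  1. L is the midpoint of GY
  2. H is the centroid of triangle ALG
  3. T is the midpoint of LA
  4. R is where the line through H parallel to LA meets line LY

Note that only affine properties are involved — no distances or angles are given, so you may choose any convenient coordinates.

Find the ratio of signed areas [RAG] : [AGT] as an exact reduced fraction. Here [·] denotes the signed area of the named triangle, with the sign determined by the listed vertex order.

Assign A = (0, 0), G = (1, 0), Y = (0, 1) — the answer is frame-independent, so this choice is without loss of generality.
1. L is the midpoint of GY ⇒ L = (1/2, 1/2)
2. H is the centroid of triangle ALG ⇒ H = (1/2, 1/6)
3. T is the midpoint of LA ⇒ T = (1/4, 1/4)
4. R is where the line through H parallel to LA meets line LY ⇒ R = (2/3, 1/3)
2·[RAG] = 1/3, 2·[AGT] = 1/4
[RAG]:[AGT] = 1/3:1/4 = 4/3

[RAG]:[AGT] = 4/3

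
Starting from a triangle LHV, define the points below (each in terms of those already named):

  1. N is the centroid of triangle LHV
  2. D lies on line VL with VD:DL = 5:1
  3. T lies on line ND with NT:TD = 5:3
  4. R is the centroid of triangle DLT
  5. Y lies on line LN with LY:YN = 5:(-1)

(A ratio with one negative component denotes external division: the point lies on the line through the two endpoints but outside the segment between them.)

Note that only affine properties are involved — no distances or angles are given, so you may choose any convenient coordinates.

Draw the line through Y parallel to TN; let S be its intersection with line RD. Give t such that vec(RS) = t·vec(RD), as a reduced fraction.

Work in coordinates with L = (0, 0), H = (1, 0), V = (0, 1).
1. N is the centroid of triangle LHV ⇒ N = (1/3, 1/3)
2. D lies on line VL with VD:DL = 5:1 ⇒ D = (0, 1/6)
3. T lies on line ND with NT:TD = 5:3 ⇒ T = (1/8, 11/48)
4. R is the centroid of triangle DLT ⇒ R = (1/24, 19/144)
5. Y lies on line LN with LY:YN = 5:(-1) ⇒ Y = (5/12, 5/12)
through Y parallel to TN: direction (5/24, 5/48); meets RD at S = (-1/32, 37/192)
S = R + t·(D−R) with t = 7/4

t = 7/4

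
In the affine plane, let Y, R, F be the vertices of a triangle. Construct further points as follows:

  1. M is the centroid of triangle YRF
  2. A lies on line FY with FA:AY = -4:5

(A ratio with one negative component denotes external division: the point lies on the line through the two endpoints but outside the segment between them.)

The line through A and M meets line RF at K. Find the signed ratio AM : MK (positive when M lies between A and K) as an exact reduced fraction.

AM:MK = -13

Assign Y = (0, 0), R = (1, 0), F = (0, 1) — the answer is frame-independent, so this choice is without loss of generality.
1. M is the centroid of triangle YRF ⇒ M = (1/3, 1/3)
2. A lies on line FY with FA:AY = -4:5 ⇒ A = (0, 5)
line AM meets RF at K = (4/13, 9/13)
M = A + t·(K−A) with t = 13/12, so AM:MK = 13/12:-1/12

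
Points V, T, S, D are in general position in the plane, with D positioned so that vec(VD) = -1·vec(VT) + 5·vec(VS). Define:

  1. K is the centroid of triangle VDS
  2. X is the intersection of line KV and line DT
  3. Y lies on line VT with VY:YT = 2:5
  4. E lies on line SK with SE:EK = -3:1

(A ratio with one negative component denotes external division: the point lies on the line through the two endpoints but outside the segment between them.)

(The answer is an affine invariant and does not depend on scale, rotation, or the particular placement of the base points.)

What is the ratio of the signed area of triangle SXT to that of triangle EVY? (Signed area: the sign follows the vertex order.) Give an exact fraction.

[SXT]:[EVY] = -18/5

Set V = (0, 0), T = (1, 0), S = (0, 1), D = (-1, 5); any affine frame gives the same invariant.
1. K is the centroid of triangle VDS ⇒ K = (-1/3, 2)
2. X is the intersection of line KV and line DT ⇒ X = (-5/7, 30/7)
3. Y lies on line VT with VY:YT = 2:5 ⇒ Y = (2/7, 0)
4. E lies on line SK with SE:EK = -3:1 ⇒ E = (-1/2, 5/2)
2·[SXT] = -18/7, 2·[EVY] = 5/7
[SXT]:[EVY] = -18/7:5/7 = -18/5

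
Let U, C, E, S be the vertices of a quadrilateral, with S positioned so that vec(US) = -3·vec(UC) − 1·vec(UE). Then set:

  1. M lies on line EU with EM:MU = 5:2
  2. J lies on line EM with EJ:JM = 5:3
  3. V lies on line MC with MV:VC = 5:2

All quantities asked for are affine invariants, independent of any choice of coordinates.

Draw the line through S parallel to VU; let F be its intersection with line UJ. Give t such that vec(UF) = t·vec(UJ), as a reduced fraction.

t = -184/155

Assign U = (0, 0), C = (1, 0), E = (0, 1), S = (-3, -1) — the answer is frame-independent, so this choice is without loss of generality.
1. M lies on line EU with EM:MU = 5:2 ⇒ M = (0, 2/7)
2. J lies on line EM with EJ:JM = 5:3 ⇒ J = (0, 31/56)
3. V lies on line MC with MV:VC = 5:2 ⇒ V = (5/7, 4/49)
through S parallel to VU: direction (-5/7, -4/49); meets UJ at F = (0, -23/35)
F = U + t·(J−U) with t = -184/155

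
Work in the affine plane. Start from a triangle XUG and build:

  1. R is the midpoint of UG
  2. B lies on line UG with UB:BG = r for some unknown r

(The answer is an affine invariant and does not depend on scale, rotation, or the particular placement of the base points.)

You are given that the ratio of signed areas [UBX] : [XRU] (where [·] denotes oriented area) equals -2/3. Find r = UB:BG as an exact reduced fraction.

r = 1/2

Work in coordinates with X = (0, 0), U = (1, 0), G = (0, 1).
1. R is the midpoint of UG ⇒ R = (1/2, 1/2)
2. With UB:BG = r, write λ = r/(r+1) so B = U + λ·(G−U); B is affine-linear in λ
Every point depending on B is an affine combination of B and λ-independent points, so each such coordinate is linear in λ; the λ² term in each signed area is a multiple of (G−U)×(G−U) = 0, so 2·[UBX] and 2·[XRU] are each linear in λ. Evaluating at λ=0 and λ=1:
  2·[UBX] = λ,   2·[XRU] = -1/2
So [UBX]:[XRU] = (λ) / (-1/2). Setting this equal to -2/3:
  λ = -2/3·(-1/2)  ⇒  λ = 1/3
Then r = λ/(1−λ) = (1/3)/(2/3) = 1/2. Check: with r = 1/2, B = (2/3, 1/3) and [UBX]:[XRU] = -2/3 as required.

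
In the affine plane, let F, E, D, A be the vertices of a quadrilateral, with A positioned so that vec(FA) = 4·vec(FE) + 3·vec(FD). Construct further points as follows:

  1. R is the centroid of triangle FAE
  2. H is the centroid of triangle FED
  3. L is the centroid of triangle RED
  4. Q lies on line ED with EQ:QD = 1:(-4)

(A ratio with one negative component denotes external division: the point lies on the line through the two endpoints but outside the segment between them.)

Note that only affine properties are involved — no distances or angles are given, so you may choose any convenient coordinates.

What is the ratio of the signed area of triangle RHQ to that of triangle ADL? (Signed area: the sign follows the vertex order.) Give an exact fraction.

Assign F = (0, 0), E = (1, 0), D = (0, 1), A = (4, 3) — the answer is frame-independent, so this choice is without loss of generality.
1. R is the centroid of triangle FAE ⇒ R = (5/3, 1)
2. H is the centroid of triangle FED ⇒ H = (1/3, 1/3)
3. L is the centroid of triangle RED ⇒ L = (8/9, 2/3)
4. Q lies on line ED with EQ:QD = 1:(-4) ⇒ Q = (4/3, -1/3)
2·[RHQ] = 14/9, 2·[ADL] = 28/9
[RHQ]:[ADL] = 14/9:28/9 = 1/2

[RHQ]:[ADL] = 1/2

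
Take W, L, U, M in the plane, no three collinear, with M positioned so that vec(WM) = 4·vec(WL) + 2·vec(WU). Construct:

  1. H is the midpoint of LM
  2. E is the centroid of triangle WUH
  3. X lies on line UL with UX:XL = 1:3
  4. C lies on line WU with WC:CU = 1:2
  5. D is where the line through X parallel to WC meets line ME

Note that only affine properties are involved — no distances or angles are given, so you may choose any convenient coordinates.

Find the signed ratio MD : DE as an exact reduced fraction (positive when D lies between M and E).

Set W = (0, 0), L = (1, 0), U = (0, 1), M = (4, 2); any affine frame gives the same invariant.
1. H is the midpoint of LM ⇒ H = (5/2, 1)
2. E is the centroid of triangle WUH ⇒ E = (5/6, 2/3)
3. X lies on line UL with UX:XL = 1:3 ⇒ X = (1/4, 3/4)
4. C lies on line WU with WC:CU = 1:2 ⇒ C = (0, 1/3)
5. D is where the line through X parallel to WC meets line ME ⇒ D = (1/4, 8/19)
D = M + t·(E−M) with t = 45/38, so MD:DE = t:(1−t) = 45/38:-7/38

MD:DE = -45/7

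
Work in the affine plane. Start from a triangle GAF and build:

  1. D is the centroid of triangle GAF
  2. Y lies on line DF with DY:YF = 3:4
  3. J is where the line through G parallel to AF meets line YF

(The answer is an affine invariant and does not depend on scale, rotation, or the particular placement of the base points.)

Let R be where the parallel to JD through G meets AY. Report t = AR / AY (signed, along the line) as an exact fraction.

t = 2

Assign G = (0, 0), A = (1, 0), F = (0, 1) — the answer is frame-independent, so this choice is without loss of generality.
1. D is the centroid of triangle GAF ⇒ D = (1/3, 1/3)
2. Y lies on line DF with DY:YF = 3:4 ⇒ Y = (4/21, 13/21)
3. J is where the line through G parallel to AF meets line YF ⇒ J = (1, -1)
through G parallel to JD: direction (-2/3, 4/3); meets AY at R = (-13/21, 26/21)
R = A + t·(Y−A) with t = 2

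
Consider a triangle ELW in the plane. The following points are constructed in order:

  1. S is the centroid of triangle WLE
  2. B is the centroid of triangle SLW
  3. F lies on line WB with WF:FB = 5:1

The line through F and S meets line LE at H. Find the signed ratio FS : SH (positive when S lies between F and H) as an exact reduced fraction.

FS:SH = 11/18

Assign E = (0, 0), L = (1, 0), W = (0, 1) — the answer is frame-independent, so this choice is without loss of generality.
1. S is the centroid of triangle WLE ⇒ S = (1/3, 1/3)
2. B is the centroid of triangle SLW ⇒ B = (4/9, 4/9)
3. F lies on line WB with WF:FB = 5:1 ⇒ F = (10/27, 29/54)
line FS meets LE at H = (3/11, 0)
S = F + t·(H−F) with t = 11/29, so FS:SH = 11/29:18/29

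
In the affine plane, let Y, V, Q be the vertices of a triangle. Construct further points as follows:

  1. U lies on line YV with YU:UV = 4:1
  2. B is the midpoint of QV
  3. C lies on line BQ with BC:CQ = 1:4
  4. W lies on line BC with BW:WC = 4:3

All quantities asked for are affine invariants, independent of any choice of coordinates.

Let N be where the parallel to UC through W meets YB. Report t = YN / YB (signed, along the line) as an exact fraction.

t = 171/175

Set Y = (0, 0), V = (1, 0), Q = (0, 1); any affine frame gives the same invariant.
1. U lies on line YV with YU:UV = 4:1 ⇒ U = (4/5, 0)
2. B is the midpoint of QV ⇒ B = (1/2, 1/2)
3. C lies on line BQ with BC:CQ = 1:4 ⇒ C = (2/5, 3/5)
4. W lies on line BC with BW:WC = 4:3 ⇒ W = (31/70, 39/70)
through W parallel to UC: direction (-2/5, 3/5); meets YB at N = (171/350, 171/350)
N = Y + t·(B−Y) with t = 171/175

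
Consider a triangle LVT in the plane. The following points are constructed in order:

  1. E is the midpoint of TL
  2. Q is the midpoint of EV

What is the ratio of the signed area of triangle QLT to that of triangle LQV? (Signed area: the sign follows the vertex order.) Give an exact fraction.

[QLT]:[LQV] = 2

Assign L = (0, 0), V = (1, 0), T = (0, 1) — the answer is frame-independent, so this choice is without loss of generality.
1. E is the midpoint of TL ⇒ E = (0, 1/2)
2. Q is the midpoint of EV ⇒ Q = (1/2, 1/4)
2·[QLT] = -1/2, 2·[LQV] = -1/4
[QLT]:[LQV] = -1/2:-1/4 = 2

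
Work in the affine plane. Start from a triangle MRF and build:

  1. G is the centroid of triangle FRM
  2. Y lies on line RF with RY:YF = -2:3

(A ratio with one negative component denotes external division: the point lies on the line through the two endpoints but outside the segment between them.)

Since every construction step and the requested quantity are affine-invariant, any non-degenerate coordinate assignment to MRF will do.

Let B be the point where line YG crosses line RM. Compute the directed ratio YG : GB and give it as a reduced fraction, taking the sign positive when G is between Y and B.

YG:GB = -7

Set M = (0, 0), R = (1, 0), F = (0, 1); any affine frame gives the same invariant.
1. G is the centroid of triangle FRM ⇒ G = (1/3, 1/3)
2. Y lies on line RF with RY:YF = -2:3 ⇒ Y = (3, -2)
line YG meets RM at B = (5/7, 0)
G = Y + t·(B−Y) with t = 7/6, so YG:GB = 7/6:-1/6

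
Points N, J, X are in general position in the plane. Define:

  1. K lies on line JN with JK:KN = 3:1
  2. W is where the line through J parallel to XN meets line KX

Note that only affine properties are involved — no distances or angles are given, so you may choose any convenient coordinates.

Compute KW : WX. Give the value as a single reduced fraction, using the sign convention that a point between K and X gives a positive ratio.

Set N = (0, 0), J = (1, 0), X = (0, 1); any affine frame gives the same invariant.
1. K lies on line JN with JK:KN = 3:1 ⇒ K = (1/4, 0)
2. W is where the line through J parallel to XN meets line KX ⇒ W = (1, -3)
W = K + t·(X−K) with t = -3, so KW:WX = t:(1−t) = -3:4

KW:WX = -3/4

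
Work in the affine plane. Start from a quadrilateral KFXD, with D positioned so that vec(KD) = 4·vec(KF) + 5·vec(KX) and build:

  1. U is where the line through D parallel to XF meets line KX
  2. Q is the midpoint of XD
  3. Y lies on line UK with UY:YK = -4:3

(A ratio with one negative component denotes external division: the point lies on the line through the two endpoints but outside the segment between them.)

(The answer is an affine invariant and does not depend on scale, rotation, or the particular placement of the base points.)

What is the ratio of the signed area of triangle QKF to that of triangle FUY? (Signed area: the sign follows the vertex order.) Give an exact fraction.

Assign K = (0, 0), F = (1, 0), X = (0, 1), D = (4, 5) — the answer is frame-independent, so this choice is without loss of generality.
1. U is where the line through D parallel to XF meets line KX ⇒ U = (0, 9)
2. Q is the midpoint of XD ⇒ Q = (2, 3)
3. Y lies on line UK with UY:YK = -4:3 ⇒ Y = (0, -27)
2·[QKF] = 3, 2·[FUY] = 36
[QKF]:[FUY] = 3:36 = 1/12

[QKF]:[FUY] = 1/12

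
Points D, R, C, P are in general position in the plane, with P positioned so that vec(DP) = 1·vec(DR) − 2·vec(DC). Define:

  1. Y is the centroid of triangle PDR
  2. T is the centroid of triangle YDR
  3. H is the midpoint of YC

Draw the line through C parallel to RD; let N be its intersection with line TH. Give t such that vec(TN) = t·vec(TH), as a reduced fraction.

t = 22/7

Set D = (0, 0), R = (1, 0), C = (0, 1), P = (1, -2); any affine frame gives the same invariant.
1. Y is the centroid of triangle PDR ⇒ Y = (2/3, -2/3)
2. T is the centroid of triangle YDR ⇒ T = (5/9, -2/9)
3. H is the midpoint of YC ⇒ H = (1/3, 1/6)
through C parallel to RD: direction (-1, 0); meets TH at N = (-1/7, 1)
N = T + t·(H−T) with t = 22/7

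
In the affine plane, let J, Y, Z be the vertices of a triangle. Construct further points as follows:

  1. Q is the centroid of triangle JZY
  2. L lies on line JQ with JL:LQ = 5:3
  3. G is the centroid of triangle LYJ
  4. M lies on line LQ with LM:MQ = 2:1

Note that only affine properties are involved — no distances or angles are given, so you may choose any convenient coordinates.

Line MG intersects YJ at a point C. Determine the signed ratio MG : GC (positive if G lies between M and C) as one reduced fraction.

MG:GC = 16/5

Choose coordinates J = (0, 0), Y = (1, 0), Z = (0, 1).
1. Q is the centroid of triangle JZY ⇒ Q = (1/3, 1/3)
2. L lies on line JQ with JL:LQ = 5:3 ⇒ L = (5/24, 5/24)
3. G is the centroid of triangle LYJ ⇒ G = (29/72, 5/72)
4. M lies on line LQ with LM:MQ = 2:1 ⇒ M = (7/24, 7/24)
line MG meets YJ at C = (7/16, 0)
G = M + t·(C−M) with t = 16/21, so MG:GC = 16/21:5/21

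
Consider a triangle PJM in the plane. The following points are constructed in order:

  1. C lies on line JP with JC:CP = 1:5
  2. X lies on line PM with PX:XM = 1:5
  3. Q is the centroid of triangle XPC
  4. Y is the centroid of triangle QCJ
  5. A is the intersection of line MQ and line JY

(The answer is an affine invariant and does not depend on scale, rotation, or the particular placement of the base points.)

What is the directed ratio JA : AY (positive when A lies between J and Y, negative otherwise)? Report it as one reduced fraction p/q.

Work in coordinates with P = (0, 0), J = (1, 0), M = (0, 1).
1. C lies on line JP with JC:CP = 1:5 ⇒ C = (5/6, 0)
2. X lies on line PM with PX:XM = 1:5 ⇒ X = (0, 1/6)
3. Q is the centroid of triangle XPC ⇒ Q = (5/18, 1/18)
4. Y is the centroid of triangle QCJ ⇒ Y = (19/27, 1/54)
5. A is the intersection of line MQ and line JY ⇒ A = (25/89, 4/89)
A = J + t·(Y−J) with t = 216/89, so JA:AY = t:(1−t) = 216/89:-127/89

JA:AY = -216/127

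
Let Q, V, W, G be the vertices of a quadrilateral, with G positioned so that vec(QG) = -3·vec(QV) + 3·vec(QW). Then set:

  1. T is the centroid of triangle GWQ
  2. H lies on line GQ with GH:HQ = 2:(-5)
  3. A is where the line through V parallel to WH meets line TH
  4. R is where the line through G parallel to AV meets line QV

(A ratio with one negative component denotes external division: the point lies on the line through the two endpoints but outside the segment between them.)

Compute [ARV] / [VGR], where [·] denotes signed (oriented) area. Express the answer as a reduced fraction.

[ARV]:[VGR] = 8/7

Assign Q = (0, 0), V = (1, 0), W = (0, 1), G = (-3, 3) — the answer is frame-independent, so this choice is without loss of generality.
1. T is the centroid of triangle GWQ ⇒ T = (-1, 4/3)
2. H lies on line GQ with GH:HQ = 2:(-5) ⇒ H = (-5, 5)
3. A is where the line through V parallel to WH meets line TH ⇒ A = (-23/7, 24/7)
4. R is where the line through G parallel to AV meets line QV ⇒ R = (3/4, 0)
2·[ARV] = 6/7, 2·[VGR] = 3/4
[ARV]:[VGR] = 6/7:3/4 = 8/7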